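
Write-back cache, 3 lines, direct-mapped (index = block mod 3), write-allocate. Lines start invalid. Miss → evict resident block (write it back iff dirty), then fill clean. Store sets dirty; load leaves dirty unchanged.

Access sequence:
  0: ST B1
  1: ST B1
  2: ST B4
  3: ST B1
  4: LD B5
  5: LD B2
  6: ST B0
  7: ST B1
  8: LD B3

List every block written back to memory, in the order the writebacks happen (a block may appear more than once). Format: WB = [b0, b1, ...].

0: W B1 → L1 miss [D]
1: W B1 → L1 hit [D]
2: W B4 → L1 miss wb→B1 [D]
3: W B1 → L1 miss wb→B4 [D]
4: R B5 → L2 miss [-]
5: R B2 → L2 miss [-]
6: W B0 → L0 miss [D]
7: W B1 → L1 hit [D]
8: R B3 → L0 miss wb→B0 [-]

WB = [1, 4, 0]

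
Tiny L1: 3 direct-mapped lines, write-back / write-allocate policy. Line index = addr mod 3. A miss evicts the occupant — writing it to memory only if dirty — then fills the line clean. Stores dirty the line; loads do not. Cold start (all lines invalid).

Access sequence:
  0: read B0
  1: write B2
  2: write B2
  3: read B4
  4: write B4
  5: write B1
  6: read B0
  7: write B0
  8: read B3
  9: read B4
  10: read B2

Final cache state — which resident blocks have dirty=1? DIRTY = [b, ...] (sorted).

DIRTY = [2]

0: R B0 -> L0 miss  d=-]
1: W B2 -> L2 miss  d=D]
2: W B2 -> L2 hit  d=D]
3: R B4 -> L1 miss  d=-]
4: W B4 -> L1 hit  d=D]
5: W B1 -> L1 miss wb->B4  d=D]
6: R B0 -> L0 hit  d=-]
7: W B0 -> L0 hit  d=D]
8: R B3 -> L0 miss wb->B0  d=-]
9: R B4 -> L1 miss wb->B1  d=-]
10: R B2 -> L2 hit  d=D]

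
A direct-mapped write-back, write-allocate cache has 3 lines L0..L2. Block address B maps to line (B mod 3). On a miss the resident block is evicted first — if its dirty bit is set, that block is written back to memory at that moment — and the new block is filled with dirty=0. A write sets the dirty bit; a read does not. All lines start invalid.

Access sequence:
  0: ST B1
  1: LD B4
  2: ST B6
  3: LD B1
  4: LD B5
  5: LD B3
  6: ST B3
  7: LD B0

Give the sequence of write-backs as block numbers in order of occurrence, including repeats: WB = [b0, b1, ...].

WB = [1, 6, 3]

  0 | W B1 → L1 miss [D]
  1 | R B4 → L1 miss wb→B1 [-]
  2 | W B6 → L0 miss [D]
  3 | R B1 → L1 miss [-]
  4 | R B5 → L2 miss [-]
  5 | R B3 → L0 miss wb→B6 [-]
  6 | W B3 → L0 hit [D]
  7 | R B0 → L0 miss wb→B3 [-]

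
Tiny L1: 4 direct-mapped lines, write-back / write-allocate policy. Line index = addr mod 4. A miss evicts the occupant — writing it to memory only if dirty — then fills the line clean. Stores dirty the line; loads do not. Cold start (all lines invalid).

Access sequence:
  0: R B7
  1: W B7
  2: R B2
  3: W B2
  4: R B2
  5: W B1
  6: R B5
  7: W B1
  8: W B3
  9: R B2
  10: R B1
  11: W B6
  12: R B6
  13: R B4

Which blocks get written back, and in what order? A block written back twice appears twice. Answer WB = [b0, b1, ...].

WB = [1, 7, 2]

0: R B7 → L3 miss [-]
1: W B7 → L3 hit [D]
2: R B2 → L2 miss [-]
3: W B2 → L2 hit [D]
4: R B2 → L2 hit [D]
5: W B1 → L1 miss [D]
6: R B5 → L1 miss wb→B1 [-]
7: W B1 → L1 miss [D]
8: W B3 → L3 miss wb→B7 [D]
9: R B2 → L2 hit [D]
10: R B1 → L1 hit [D]
11: W B6 → L2 miss wb→B2 [D]
12: R B6 → L2 hit [D]
13: R B4 → L0 miss [-]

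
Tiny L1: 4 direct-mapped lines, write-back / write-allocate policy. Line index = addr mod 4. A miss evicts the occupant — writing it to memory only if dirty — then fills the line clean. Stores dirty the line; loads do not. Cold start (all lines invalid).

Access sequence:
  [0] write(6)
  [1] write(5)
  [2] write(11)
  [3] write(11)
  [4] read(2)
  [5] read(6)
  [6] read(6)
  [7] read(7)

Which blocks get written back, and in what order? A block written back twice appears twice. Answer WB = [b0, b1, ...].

0: W B6 → L2 miss [D]
1: W B5 → L1 miss [D]
2: W B11 → L3 miss [D]
3: W B11 → L3 hit [D]
4: R B2 → L2 miss wb→B6 [-]
5: R B6 → L2 miss [-]
6: R B6 → L2 hit [-]
7: R B7 → L3 miss wb→B11 [-]

WB = [6, 11]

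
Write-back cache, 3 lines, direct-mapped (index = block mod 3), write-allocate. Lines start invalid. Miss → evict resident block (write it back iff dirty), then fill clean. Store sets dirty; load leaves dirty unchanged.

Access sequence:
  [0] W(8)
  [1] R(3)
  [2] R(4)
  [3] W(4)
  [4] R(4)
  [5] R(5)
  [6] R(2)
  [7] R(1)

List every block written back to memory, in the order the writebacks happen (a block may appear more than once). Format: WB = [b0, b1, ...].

0: W B8 → L2 miss [D]
1: R B3 → L0 miss [-]
2: R B4 → L1 miss [-]
3: W B4 → L1 hit [D]
4: R B4 → L1 hit [D]
5: R B5 → L2 miss wb→B8 [-]
6: R B2 → L2 miss [-]
7: R B1 → L1 miss wb→B4 [-]

WB = [8, 4]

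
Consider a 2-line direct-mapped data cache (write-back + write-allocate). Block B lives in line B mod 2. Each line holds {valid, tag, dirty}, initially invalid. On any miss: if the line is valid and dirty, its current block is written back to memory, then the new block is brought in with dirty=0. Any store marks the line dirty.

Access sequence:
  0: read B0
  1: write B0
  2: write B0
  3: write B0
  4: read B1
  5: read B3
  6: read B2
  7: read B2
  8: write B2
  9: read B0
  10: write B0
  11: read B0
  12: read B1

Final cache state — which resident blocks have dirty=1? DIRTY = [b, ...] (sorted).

DIRTY = [0]

  0 | R B0 → L0 miss [-]
  1 | W B0 → L0 hit [D]
  2 | W B0 → L0 hit [D]
  3 | W B0 → L0 hit [D]
  4 | R B1 → L1 miss [-]
  5 | R B3 → L1 miss [-]
  6 | R B2 → L0 miss wb→B0 [-]
  7 | R B2 → L0 hit [-]
  8 | W B2 → L0 hit [D]
  9 | R B0 → L0 miss wb→B2 [-]
  10 | W B0 → L0 hit [D]
  11 | R B0 → L0 hit [D]
  12 | R B1 → L1 miss [-]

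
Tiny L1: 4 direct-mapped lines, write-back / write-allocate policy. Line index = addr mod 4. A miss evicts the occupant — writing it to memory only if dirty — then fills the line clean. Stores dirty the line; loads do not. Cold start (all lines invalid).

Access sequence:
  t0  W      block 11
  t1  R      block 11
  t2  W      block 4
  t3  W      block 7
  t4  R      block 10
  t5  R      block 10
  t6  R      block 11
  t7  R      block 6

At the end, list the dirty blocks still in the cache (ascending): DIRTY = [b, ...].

DIRTY = [4]

0: W B11 → L3 miss [D]
1: R B11 → L3 hit [D]
2: W B4 → L0 miss [D]
3: W B7 → L3 miss wb→B11 [D]
4: R B10 → L2 miss [-]
5: R B10 → L2 hit [-]
6: R B11 → L3 miss wb→B7 [-]
7: R B6 → L2 miss [-]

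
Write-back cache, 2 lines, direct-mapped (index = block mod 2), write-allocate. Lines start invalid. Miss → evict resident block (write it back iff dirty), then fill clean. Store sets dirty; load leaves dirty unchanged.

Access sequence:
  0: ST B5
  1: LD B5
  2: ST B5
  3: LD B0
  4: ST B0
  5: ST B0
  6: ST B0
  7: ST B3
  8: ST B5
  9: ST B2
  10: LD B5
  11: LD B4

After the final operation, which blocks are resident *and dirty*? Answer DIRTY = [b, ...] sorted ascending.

DIRTY = [5]

0: W B5 -> L1 miss  d=D]
1: R B5 -> L1 hit  d=D]
2: W B5 -> L1 hit  d=D]
3: R B0 -> L0 miss  d=-]
4: W B0 -> L0 hit  d=D]
5: W B0 -> L0 hit  d=D]
6: W B0 -> L0 hit  d=D]
7: W B3 -> L1 miss wb->B5  d=D]
8: W B5 -> L1 miss wb->B3  d=D]
9: W B2 -> L0 miss wb->B0  d=D]
10: R B5 -> L1 hit  d=D]
11: R B4 -> L0 miss wb->B2  d=-]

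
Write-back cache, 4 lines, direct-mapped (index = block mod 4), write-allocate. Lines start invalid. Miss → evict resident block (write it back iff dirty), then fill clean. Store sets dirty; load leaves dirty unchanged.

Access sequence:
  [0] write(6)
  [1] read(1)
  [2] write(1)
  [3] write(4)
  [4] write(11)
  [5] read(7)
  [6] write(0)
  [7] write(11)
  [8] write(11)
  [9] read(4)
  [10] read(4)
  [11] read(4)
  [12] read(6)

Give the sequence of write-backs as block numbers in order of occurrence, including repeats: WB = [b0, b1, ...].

0: W B6 → L2 miss [D]
1: R B1 → L1 miss [-]
2: W B1 → L1 hit [D]
3: W B4 → L0 miss [D]
4: W B11 → L3 miss [D]
5: R B7 → L3 miss wb→B11 [-]
6: W B0 → L0 miss wb→B4 [D]
7: W B11 → L3 miss [D]
8: W B11 → L3 hit [D]
9: R B4 → L0 miss wb→B0 [-]
10: R B4 → L0 hit [-]
11: R B4 → L0 hit [-]
12: R B6 → L2 hit [D]

WB = [11, 4, 0]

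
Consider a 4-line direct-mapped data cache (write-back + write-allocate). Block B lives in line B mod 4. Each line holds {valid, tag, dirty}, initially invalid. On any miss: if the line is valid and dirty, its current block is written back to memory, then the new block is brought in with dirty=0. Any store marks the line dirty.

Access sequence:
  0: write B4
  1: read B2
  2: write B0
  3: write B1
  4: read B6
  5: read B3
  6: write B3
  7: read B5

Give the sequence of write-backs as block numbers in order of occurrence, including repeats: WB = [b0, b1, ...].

WB = [4, 1]

0: W B4 -> L0 miss  d=D]
1: R B2 -> L2 miss  d=-]
2: W B0 -> L0 miss wb->B4  d=D]
3: W B1 -> L1 miss  d=D]
4: R B6 -> L2 miss  d=-]
5: R B3 -> L3 miss  d=-]
6: W B3 -> L3 hit  d=D]
7: R B5 -> L1 miss wb->B1  d=-]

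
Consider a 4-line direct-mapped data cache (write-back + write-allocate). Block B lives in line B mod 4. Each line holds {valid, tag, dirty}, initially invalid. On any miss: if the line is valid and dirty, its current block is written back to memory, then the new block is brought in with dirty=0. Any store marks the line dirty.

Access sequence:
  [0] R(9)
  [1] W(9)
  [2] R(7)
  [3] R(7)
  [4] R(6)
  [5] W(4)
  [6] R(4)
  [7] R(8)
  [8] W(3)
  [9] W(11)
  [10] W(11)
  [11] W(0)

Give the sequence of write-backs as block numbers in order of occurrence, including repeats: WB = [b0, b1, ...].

0: R B9 -> L1 miss  d=-]
1: W B9 -> L1 hit  d=D]
2: R B7 -> L3 miss  d=-]
3: R B7 -> L3 hit  d=-]
4: R B6 -> L2 miss  d=-]
5: W B4 -> L0 miss  d=D]
6: R B4 -> L0 hit  d=D]
7: R B8 -> L0 miss wb->B4  d=-]
8: W B3 -> L3 miss  d=D]
9: W B11 -> L3 miss wb->B3  d=D]
10: W B11 -> L3 hit  d=D]
11: W B0 -> L0 miss  d=D]

WB = [4, 3]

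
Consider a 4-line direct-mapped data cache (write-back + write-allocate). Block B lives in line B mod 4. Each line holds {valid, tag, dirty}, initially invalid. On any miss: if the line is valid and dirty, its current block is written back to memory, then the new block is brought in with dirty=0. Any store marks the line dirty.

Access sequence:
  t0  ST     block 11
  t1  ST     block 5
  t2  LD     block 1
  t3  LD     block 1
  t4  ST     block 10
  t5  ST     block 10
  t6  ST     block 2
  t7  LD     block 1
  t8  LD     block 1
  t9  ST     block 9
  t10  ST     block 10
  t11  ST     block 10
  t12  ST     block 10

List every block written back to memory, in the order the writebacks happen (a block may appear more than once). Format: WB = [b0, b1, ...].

WB = [5, 10, 2]

  0 | W B11 → L3 miss [D]
  1 | W B5 → L1 miss [D]
  2 | R B1 → L1 miss wb→B5 [-]
  3 | R B1 → L1 hit [-]
  4 | W B10 → L2 miss [D]
  5 | W B10 → L2 hit [D]
  6 | W B2 → L2 miss wb→B10 [D]
  7 | R B1 → L1 hit [-]
  8 | R B1 → L1 hit [-]
  9 | W B9 → L1 miss [D]
  10 | W B10 → L2 miss wb→B2 [D]
  11 | W B10 → L2 hit [D]
  12 | W B10 → L2 hit [D]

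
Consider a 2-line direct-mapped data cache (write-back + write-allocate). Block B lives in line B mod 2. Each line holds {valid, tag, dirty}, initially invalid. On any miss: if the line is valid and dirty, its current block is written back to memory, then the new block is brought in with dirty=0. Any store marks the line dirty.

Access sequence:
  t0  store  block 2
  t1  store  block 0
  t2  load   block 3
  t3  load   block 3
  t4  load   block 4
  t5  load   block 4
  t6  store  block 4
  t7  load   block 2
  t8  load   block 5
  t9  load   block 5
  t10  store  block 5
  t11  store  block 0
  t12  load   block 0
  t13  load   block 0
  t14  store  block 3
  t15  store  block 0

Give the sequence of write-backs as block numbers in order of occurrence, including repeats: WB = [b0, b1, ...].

WB = [2, 0, 4, 5]

0: W B2 -> L0 miss  d=D]
1: W B0 -> L0 miss wb->B2  d=D]
2: R B3 -> L1 miss  d=-]
3: R B3 -> L1 hit  d=-]
4: R B4 -> L0 miss wb->B0  d=-]
5: R B4 -> L0 hit  d=-]
6: W B4 -> L0 hit  d=D]
7: R B2 -> L0 miss wb->B4  d=-]
8: R B5 -> L1 miss  d=-]
9: R B5 -> L1 hit  d=-]
10: W B5 -> L1 hit  d=D]
11: W B0 -> L0 miss  d=D]
12: R B0 -> L0 hit  d=D]
13: R B0 -> L0 hit  d=D]
14: W B3 -> L1 miss wb->B5  d=D]
15: W B0 -> L0 hit  d=D]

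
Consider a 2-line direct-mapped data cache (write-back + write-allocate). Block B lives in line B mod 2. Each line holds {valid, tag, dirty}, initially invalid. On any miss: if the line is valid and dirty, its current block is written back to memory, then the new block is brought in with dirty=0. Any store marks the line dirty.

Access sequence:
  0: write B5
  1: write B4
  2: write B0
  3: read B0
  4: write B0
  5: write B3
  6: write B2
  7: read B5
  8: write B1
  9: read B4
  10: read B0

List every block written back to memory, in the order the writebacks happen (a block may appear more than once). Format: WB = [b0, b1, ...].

WB = [4, 5, 0, 3, 2]

  0 | W B5 → L1 miss [D]
  1 | W B4 → L0 miss [D]
  2 | W B0 → L0 miss wb→B4 [D]
  3 | R B0 → L0 hit [D]
  4 | W B0 → L0 hit [D]
  5 | W B3 → L1 miss wb→B5 [D]
  6 | W B2 → L0 miss wb→B0 [D]
  7 | R B5 → L1 miss wb→B3 [-]
  8 | W B1 → L1 miss [D]
  9 | R B4 → L0 miss wb→B2 [-]
  10 | R B0 → L0 miss [-]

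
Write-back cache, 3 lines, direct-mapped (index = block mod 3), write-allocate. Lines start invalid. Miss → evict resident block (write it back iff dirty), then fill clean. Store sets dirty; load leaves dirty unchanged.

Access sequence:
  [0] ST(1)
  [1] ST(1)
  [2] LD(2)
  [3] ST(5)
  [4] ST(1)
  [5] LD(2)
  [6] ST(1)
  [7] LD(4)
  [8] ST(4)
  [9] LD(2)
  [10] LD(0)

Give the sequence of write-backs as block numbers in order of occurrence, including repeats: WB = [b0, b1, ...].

  0 | W B1 → L1 miss [D]
  1 | W B1 → L1 hit [D]
  2 | R B2 → L2 miss [-]
  3 | W B5 → L2 miss [D]
  4 | W B1 → L1 hit [D]
  5 | R B2 → L2 miss wb→B5 [-]
  6 | W B1 → L1 hit [D]
  7 | R B4 → L1 miss wb→B1 [-]
  8 | W B4 → L1 hit [D]
  9 | R B2 → L2 hit [-]
  10 | R B0 → L0 miss [-]

WB = [5, 1]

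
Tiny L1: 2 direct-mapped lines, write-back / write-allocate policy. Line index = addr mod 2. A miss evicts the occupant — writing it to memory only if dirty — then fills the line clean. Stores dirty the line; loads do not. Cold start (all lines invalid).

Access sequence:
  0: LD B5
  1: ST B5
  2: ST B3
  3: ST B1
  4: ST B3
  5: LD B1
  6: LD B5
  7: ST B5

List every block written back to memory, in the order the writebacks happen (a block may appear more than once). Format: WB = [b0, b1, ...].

0: R B5 -> L1 miss  d=-]
1: W B5 -> L1 hit  d=D]
2: W B3 -> L1 miss wb->B5  d=D]
3: W B1 -> L1 miss wb->B3  d=D]
4: W B3 -> L1 miss wb->B1  d=D]
5: R B1 -> L1 miss wb->B3  d=-]
6: R B5 -> L1 miss  d=-]
7: W B5 -> L1 hit  d=D]

WB = [5, 3, 1, 3]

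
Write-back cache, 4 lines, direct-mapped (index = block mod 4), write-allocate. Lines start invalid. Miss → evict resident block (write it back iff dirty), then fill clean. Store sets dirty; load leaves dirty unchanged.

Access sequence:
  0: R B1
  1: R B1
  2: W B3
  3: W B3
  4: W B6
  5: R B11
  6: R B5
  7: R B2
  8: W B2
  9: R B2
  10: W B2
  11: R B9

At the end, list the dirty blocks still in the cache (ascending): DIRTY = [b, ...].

0: R B1 → L1 miss [-]
1: R B1 → L1 hit [-]
2: W B3 → L3 miss [D]
3: W B3 → L3 hit [D]
4: W B6 → L2 miss [D]
5: R B11 → L3 miss wb→B3 [-]
6: R B5 → L1 miss [-]
7: R B2 → L2 miss wb→B6 [-]
8: W B2 → L2 hit [D]
9: R B2 → L2 hit [D]
10: W B2 → L2 hit [D]
11: R B9 → L1 miss [-]

DIRTY = [2]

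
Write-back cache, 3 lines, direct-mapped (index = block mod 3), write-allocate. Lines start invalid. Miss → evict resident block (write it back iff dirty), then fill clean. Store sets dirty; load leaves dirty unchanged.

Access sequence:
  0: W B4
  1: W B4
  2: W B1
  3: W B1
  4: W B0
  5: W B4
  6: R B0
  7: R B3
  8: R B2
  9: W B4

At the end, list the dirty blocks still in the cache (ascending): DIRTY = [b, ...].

DIRTY = [4]

0: W B4 -> L1 miss  d=D]
1: W B4 -> L1 hit  d=D]
2: W B1 -> L1 miss wb->B4  d=D]
3: W B1 -> L1 hit  d=D]
4: W B0 -> L0 miss  d=D]
5: W B4 -> L1 miss wb->B1  d=D]
6: R B0 -> L0 hit  d=D]
7: R B3 -> L0 miss wb->B0  d=-]
8: R B2 -> L2 miss  d=-]
9: W B4 -> L1 hit  d=D]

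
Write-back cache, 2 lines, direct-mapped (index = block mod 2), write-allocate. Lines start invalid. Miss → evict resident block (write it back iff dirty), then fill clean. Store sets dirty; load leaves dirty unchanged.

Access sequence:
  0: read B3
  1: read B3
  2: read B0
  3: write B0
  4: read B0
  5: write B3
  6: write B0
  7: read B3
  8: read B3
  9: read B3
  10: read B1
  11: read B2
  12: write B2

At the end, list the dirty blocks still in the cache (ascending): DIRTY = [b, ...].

DIRTY = [2]

0: R B3 -> L1 miss  d=-]
1: R B3 -> L1 hit  d=-]
2: R B0 -> L0 miss  d=-]
3: W B0 -> L0 hit  d=D]
4: R B0 -> L0 hit  d=D]
5: W B3 -> L1 hit  d=D]
6: W B0 -> L0 hit  d=D]
7: R B3 -> L1 hit  d=D]
8: R B3 -> L1 hit  d=D]
9: R B3 -> L1 hit  d=D]
10: R B1 -> L1 miss wb->B3  d=-]
11: R B2 -> L0 miss wb->B0  d=-]
12: W B2 -> L0 hit  d=D]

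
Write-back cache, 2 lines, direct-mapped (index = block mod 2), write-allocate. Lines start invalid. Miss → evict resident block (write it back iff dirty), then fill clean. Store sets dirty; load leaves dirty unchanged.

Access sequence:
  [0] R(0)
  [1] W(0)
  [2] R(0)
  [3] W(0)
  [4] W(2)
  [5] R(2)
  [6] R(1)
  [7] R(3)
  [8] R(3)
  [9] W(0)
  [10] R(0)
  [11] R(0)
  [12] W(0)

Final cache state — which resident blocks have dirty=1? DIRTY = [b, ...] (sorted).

0: R B0 -> L0 miss  d=-]
1: W B0 -> L0 hit  d=D]
2: R B0 -> L0 hit  d=D]
3: W B0 -> L0 hit  d=D]
4: W B2 -> L0 miss wb->B0  d=D]
5: R B2 -> L0 hit  d=D]
6: R B1 -> L1 miss  d=-]
7: R B3 -> L1 miss  d=-]
8: R B3 -> L1 hit  d=-]
9: W B0 -> L0 miss wb->B2  d=D]
10: R B0 -> L0 hit  d=D]
11: R B0 -> L0 hit  d=D]
12: W B0 -> L0 hit  d=D]

DIRTY = [0]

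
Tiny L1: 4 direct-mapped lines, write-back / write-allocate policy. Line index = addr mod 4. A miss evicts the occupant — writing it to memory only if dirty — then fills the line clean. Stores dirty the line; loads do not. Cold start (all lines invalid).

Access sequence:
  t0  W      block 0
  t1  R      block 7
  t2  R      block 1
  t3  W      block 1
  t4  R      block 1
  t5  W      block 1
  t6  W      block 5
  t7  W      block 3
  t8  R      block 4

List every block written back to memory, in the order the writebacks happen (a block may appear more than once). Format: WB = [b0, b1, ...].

WB = [1, 0]

0: W B0 → L0 miss [D]
1: R B7 → L3 miss [-]
2: R B1 → L1 miss [-]
3: W B1 → L1 hit [D]
4: R B1 → L1 hit [D]
5: W B1 → L1 hit [D]
6: W B5 → L1 miss wb→B1 [D]
7: W B3 → L3 miss [D]
8: R B4 → L0 miss wb→B0 [-]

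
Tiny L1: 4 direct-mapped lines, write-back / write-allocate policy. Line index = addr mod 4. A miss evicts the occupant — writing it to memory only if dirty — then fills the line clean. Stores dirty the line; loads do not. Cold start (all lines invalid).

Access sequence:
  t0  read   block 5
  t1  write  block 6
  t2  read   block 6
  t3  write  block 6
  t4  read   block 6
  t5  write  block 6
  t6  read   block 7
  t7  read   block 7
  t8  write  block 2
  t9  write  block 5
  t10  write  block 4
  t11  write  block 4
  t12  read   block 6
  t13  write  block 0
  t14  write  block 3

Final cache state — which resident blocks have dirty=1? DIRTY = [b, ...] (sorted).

DIRTY = [0, 3, 5]

0: R B5 -> L1 miss  d=-]
1: W B6 -> L2 miss  d=D]
2: R B6 -> L2 hit  d=D]
3: W B6 -> L2 hit  d=D]
4: R B6 -> L2 hit  d=D]
5: W B6 -> L2 hit  d=D]
6: R B7 -> L3 miss  d=-]
7: R B7 -> L3 hit  d=-]
8: W B2 -> L2 miss wb->B6  d=D]
9: W B5 -> L1 hit  d=D]
10: W B4 -> L0 miss  d=D]
11: W B4 -> L0 hit  d=D]
12: R B6 -> L2 miss wb->B2  d=-]
13: W B0 -> L0 miss wb->B4  d=D]
14: W B3 -> L3 miss  d=D]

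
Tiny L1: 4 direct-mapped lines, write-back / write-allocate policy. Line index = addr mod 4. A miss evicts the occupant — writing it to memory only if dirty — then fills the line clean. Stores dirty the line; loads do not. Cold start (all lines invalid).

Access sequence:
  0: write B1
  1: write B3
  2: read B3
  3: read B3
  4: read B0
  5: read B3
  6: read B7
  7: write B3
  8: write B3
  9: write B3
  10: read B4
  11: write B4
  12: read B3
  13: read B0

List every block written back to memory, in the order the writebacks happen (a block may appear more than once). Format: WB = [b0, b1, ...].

WB = [3, 4]

0: W B1 -> L1 miss  d=D]
1: W B3 -> L3 miss  d=D]
2: R B3 -> L3 hit  d=D]
3: R B3 -> L3 hit  d=D]
4: R B0 -> L0 miss  d=-]
5: R B3 -> L3 hit  d=D]
6: R B7 -> L3 miss wb->B3  d=-]
7: W B3 -> L3 miss  d=D]
8: W B3 -> L3 hit  d=D]
9: W B3 -> L3 hit  d=D]
10: R B4 -> L0 miss  d=-]
11: W B4 -> L0 hit  d=D]
12: R B3 -> L3 hit  d=D]
13: R B0 -> L0 miss wb->B4  d=-]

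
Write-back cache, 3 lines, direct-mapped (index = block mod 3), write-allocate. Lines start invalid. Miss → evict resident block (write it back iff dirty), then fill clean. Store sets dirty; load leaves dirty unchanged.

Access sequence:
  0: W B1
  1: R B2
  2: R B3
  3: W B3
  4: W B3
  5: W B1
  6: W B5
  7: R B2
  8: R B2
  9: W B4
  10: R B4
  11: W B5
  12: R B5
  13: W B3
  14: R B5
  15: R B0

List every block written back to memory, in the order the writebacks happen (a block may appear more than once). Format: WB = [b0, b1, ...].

WB = [5, 1, 3]

0: W B1 → L1 miss [D]
1: R B2 → L2 miss [-]
2: R B3 → L0 miss [-]
3: W B3 → L0 hit [D]
4: W B3 → L0 hit [D]
5: W B1 → L1 hit [D]
6: W B5 → L2 miss [D]
7: R B2 → L2 miss wb→B5 [-]
8: R B2 → L2 hit [-]
9: W B4 → L1 miss wb→B1 [D]
10: R B4 → L1 hit [D]
11: W B5 → L2 miss [D]
12: R B5 → L2 hit [D]
13: W B3 → L0 hit [D]
14: R B5 → L2 hit [D]
15: R B0 → L0 miss wb→B3 [-]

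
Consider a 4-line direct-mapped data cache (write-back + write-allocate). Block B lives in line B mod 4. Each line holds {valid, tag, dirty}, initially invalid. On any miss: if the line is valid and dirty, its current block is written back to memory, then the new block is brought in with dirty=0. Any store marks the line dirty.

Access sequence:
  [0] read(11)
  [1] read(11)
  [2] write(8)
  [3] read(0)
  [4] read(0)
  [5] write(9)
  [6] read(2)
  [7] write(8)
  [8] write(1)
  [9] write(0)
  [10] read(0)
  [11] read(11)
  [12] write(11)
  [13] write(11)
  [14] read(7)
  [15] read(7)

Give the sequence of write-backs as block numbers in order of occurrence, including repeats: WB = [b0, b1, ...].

WB = [8, 9, 8, 11]

0: R B11 -> L3 miss  d=-]
1: R B11 -> L3 hit  d=-]
2: W B8 -> L0 miss  d=D]
3: R B0 -> L0 miss wb->B8  d=-]
4: R B0 -> L0 hit  d=-]
5: W B9 -> L1 miss  d=D]
6: R B2 -> L2 miss  d=-]
7: W B8 -> L0 miss  d=D]
8: W B1 -> L1 miss wb->B9  d=D]
9: W B0 -> L0 miss wb->B8  d=D]
10: R B0 -> L0 hit  d=D]
11: R B11 -> L3 hit  d=-]
12: W B11 -> L3 hit  d=D]
13: W B11 -> L3 hit  d=D]
14: R B7 -> L3 miss wb->B11  d=-]
15: R B7 -> L3 hit  d=-]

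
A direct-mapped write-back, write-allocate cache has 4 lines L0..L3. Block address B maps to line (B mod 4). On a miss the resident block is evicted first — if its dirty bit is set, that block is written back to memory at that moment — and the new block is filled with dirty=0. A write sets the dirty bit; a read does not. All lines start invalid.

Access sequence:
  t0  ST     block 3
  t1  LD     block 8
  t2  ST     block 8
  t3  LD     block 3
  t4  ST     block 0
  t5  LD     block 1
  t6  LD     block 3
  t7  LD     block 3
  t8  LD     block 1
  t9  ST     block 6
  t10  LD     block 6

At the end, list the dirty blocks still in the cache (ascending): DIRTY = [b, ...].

0: W B3 → L3 miss [D]
1: R B8 → L0 miss [-]
2: W B8 → L0 hit [D]
3: R B3 → L3 hit [D]
4: W B0 → L0 miss wb→B8 [D]
5: R B1 → L1 miss [-]
6: R B3 → L3 hit [D]
7: R B3 → L3 hit [D]
8: R B1 → L1 hit [-]
9: W B6 → L2 miss [D]
10: R B6 → L2 hit [D]

DIRTY = [0, 3, 6]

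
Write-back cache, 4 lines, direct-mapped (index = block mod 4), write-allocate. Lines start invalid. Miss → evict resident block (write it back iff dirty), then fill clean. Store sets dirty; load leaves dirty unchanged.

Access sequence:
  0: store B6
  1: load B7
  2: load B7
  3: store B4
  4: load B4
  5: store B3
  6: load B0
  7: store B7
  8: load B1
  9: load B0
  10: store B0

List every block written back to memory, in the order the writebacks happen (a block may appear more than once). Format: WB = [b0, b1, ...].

  0 | W B6 → L2 miss [D]
  1 | R B7 → L3 miss [-]
  2 | R B7 → L3 hit [-]
  3 | W B4 → L0 miss [D]
  4 | R B4 → L0 hit [D]
  5 | W B3 → L3 miss [D]
  6 | R B0 → L0 miss wb→B4 [-]
  7 | W B7 → L3 miss wb→B3 [D]
  8 | R B1 → L1 miss [-]
  9 | R B0 → L0 hit [-]
  10 | W B0 → L0 hit [D]

WB = [4, 3]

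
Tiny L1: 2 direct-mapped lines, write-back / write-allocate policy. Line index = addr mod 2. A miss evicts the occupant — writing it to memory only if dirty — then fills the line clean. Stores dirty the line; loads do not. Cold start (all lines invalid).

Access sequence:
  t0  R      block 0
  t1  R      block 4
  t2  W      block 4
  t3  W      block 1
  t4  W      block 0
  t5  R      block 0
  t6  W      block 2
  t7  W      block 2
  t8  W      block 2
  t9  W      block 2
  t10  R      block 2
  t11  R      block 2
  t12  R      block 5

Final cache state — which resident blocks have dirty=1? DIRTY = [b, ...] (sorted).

DIRTY = [2]

  0 | R B0 → L0 miss [-]
  1 | R B4 → L0 miss [-]
  2 | W B4 → L0 hit [D]
  3 | W B1 → L1 miss [D]
  4 | W B0 → L0 miss wb→B4 [D]
  5 | R B0 → L0 hit [D]
  6 | W B2 → L0 miss wb→B0 [D]
  7 | W B2 → L0 hit [D]
  8 | W B2 → L0 hit [D]
  9 | W B2 → L0 hit [D]
  10 | R B2 → L0 hit [D]
  11 | R B2 → L0 hit [D]
  12 | R B5 → L1 miss wb→B1 [-]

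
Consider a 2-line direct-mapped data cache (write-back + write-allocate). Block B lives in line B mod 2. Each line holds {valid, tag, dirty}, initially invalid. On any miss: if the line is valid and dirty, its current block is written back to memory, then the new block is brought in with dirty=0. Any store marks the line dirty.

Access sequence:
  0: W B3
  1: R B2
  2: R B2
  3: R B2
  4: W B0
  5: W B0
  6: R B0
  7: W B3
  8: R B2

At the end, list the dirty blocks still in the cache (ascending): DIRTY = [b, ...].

0: W B3 -> L1 miss  d=D]
1: R B2 -> L0 miss  d=-]
2: R B2 -> L0 hit  d=-]
3: R B2 -> L0 hit  d=-]
4: W B0 -> L0 miss  d=D]
5: W B0 -> L0 hit  d=D]
6: R B0 -> L0 hit  d=D]
7: W B3 -> L1 hit  d=D]
8: R B2 -> L0 miss wb->B0  d=-]

DIRTY = [3]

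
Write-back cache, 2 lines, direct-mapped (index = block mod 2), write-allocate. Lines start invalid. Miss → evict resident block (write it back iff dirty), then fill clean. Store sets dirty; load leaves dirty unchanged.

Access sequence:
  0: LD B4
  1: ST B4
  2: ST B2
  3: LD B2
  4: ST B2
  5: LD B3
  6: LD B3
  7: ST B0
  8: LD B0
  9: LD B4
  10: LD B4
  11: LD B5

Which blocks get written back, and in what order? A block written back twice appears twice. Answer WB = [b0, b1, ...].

WB = [4, 2, 0]

0: R B4 -> L0 miss  d=-]
1: W B4 -> L0 hit  d=D]
2: W B2 -> L0 miss wb->B4  d=D]
3: R B2 -> L0 hit  d=D]
4: W B2 -> L0 hit  d=D]
5: R B3 -> L1 miss  d=-]
6: R B3 -> L1 hit  d=-]
7: W B0 -> L0 miss wb->B2  d=D]
8: R B0 -> L0 hit  d=D]
9: R B4 -> L0 miss wb->B0  d=-]
10: R B4 -> L0 hit  d=-]
11: R B5 -> L1 miss  d=-]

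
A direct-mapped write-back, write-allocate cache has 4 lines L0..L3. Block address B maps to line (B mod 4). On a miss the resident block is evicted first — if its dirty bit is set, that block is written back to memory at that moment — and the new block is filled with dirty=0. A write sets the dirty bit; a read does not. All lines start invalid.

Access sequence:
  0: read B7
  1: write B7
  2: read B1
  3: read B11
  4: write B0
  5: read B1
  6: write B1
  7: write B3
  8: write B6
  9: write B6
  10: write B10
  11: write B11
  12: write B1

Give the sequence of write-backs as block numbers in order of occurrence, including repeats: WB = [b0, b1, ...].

WB = [7, 6, 3]

0: R B7 -> L3 miss  d=-]
1: W B7 -> L3 hit  d=D]
2: R B1 -> L1 miss  d=-]
3: R B11 -> L3 miss wb->B7  d=-]
4: W B0 -> L0 miss  d=D]
5: R B1 -> L1 hit  d=-]
6: W B1 -> L1 hit  d=D]
7: W B3 -> L3 miss  d=D]
8: W B6 -> L2 miss  d=D]
9: W B6 -> L2 hit  d=D]
10: W B10 -> L2 miss wb->B6  d=D]
11: W B11 -> L3 miss wb->B3  d=D]
12: W B1 -> L1 hit  d=D]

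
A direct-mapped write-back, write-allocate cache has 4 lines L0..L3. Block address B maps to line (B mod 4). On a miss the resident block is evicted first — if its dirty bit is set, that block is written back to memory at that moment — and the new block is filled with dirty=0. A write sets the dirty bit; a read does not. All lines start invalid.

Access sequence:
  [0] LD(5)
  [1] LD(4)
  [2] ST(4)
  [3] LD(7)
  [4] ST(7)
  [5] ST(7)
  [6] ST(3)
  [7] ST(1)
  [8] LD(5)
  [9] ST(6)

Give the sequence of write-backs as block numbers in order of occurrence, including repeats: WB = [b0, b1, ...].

0: R B5 → L1 miss [-]
1: R B4 → L0 miss [-]
2: W B4 → L0 hit [D]
3: R B7 → L3 miss [-]
4: W B7 → L3 hit [D]
5: W B7 → L3 hit [D]
6: W B3 → L3 miss wb→B7 [D]
7: W B1 → L1 miss [D]
8: R B5 → L1 miss wb→B1 [-]
9: W B6 → L2 miss [D]

WB = [7, 1]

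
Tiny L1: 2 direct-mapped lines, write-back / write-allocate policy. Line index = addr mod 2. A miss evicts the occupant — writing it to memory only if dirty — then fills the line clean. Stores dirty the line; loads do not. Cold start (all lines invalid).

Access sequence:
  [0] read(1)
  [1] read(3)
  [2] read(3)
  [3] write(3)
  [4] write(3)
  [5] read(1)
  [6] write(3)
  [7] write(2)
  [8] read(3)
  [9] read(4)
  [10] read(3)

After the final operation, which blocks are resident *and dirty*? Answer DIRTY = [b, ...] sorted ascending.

DIRTY = [3]

0: R B1 -> L1 miss  d=-]
1: R B3 -> L1 miss  d=-]
2: R B3 -> L1 hit  d=-]
3: W B3 -> L1 hit  d=D]
4: W B3 -> L1 hit  d=D]
5: R B1 -> L1 miss wb->B3  d=-]
6: W B3 -> L1 miss  d=D]
7: W B2 -> L0 miss  d=D]
8: R B3 -> L1 hit  d=D]
9: R B4 -> L0 miss wb->B2  d=-]
10: R B3 -> L1 hit  d=D]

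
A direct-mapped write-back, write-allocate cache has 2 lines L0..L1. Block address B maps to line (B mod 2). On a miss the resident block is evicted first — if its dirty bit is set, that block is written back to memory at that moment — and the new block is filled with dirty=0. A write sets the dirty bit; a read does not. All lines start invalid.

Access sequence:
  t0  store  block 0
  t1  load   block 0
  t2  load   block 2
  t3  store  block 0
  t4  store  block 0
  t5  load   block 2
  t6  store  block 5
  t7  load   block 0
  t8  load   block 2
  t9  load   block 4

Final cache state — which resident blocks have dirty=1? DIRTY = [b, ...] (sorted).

DIRTY = [5]

0: W B0 -> L0 miss  d=D]
1: R B0 -> L0 hit  d=D]
2: R B2 -> L0 miss wb->B0  d=-]
3: W B0 -> L0 miss  d=D]
4: W B0 -> L0 hit  d=D]
5: R B2 -> L0 miss wb->B0  d=-]
6: W B5 -> L1 miss  d=D]
7: R B0 -> L0 miss  d=-]
8: R B2 -> L0 miss  d=-]
9: R B4 -> L0 miss  d=-]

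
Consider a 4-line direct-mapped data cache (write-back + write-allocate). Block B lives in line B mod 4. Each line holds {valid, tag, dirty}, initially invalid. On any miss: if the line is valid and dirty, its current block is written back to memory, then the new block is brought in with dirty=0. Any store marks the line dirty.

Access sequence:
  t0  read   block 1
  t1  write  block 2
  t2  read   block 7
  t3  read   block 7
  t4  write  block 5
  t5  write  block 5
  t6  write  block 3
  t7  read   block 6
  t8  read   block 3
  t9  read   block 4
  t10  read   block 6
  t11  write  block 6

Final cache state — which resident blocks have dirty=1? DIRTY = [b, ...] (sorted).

DIRTY = [3, 5, 6]

  0 | R B1 → L1 miss [-]
  1 | W B2 → L2 miss [D]
  2 | R B7 → L3 miss [-]
  3 | R B7 → L3 hit [-]
  4 | W B5 → L1 miss [D]
  5 | W B5 → L1 hit [D]
  6 | W B3 → L3 miss [D]
  7 | R B6 → L2 miss wb→B2 [-]
  8 | R B3 → L3 hit [D]
  9 | R B4 → L0 miss [-]
  10 | R B6 → L2 hit [-]
  11 | W B6 → L2 hit [D]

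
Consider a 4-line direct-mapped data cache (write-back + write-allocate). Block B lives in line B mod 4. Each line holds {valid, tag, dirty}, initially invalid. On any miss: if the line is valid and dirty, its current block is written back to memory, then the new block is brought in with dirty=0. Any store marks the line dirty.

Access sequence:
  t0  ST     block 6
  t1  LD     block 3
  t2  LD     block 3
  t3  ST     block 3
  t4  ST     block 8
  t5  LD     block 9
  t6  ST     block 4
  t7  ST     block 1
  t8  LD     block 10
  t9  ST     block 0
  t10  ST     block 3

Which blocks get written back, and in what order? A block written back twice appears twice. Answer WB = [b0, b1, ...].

WB = [8, 6, 4]

  0 | W B6 → L2 miss [D]
  1 | R B3 → L3 miss [-]
  2 | R B3 → L3 hit [-]
  3 | W B3 → L3 hit [D]
  4 | W B8 → L0 miss [D]
  5 | R B9 → L1 miss [-]
  6 | W B4 → L0 miss wb→B8 [D]
  7 | W B1 → L1 miss [D]
  8 | R B10 → L2 miss wb→B6 [-]
  9 | W B0 → L0 miss wb→B4 [D]
  10 | W B3 → L3 hit [D]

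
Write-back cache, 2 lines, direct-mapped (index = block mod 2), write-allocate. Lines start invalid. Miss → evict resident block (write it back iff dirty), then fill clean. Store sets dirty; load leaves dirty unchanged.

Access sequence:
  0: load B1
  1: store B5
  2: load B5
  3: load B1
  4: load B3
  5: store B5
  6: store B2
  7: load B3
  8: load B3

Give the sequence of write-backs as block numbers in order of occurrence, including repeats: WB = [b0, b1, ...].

WB = [5, 5]

0: R B1 -> L1 miss  d=-]
1: W B5 -> L1 miss  d=D]
2: R B5 -> L1 hit  d=D]
3: R B1 -> L1 miss wb->B5  d=-]
4: R B3 -> L1 miss  d=-]
5: W B5 -> L1 miss  d=D]
6: W B2 -> L0 miss  d=D]
7: R B3 -> L1 miss wb->B5  d=-]
8: R B3 -> L1 hit  d=-]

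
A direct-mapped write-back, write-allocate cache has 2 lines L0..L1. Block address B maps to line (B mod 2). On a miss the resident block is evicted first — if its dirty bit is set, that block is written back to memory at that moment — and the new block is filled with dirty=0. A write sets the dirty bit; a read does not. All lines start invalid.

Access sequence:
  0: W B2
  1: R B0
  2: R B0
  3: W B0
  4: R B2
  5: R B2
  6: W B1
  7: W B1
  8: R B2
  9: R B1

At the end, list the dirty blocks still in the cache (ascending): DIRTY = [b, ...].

DIRTY = [1]

  0 | W B2 → L0 miss [D]
  1 | R B0 → L0 miss wb→B2 [-]
  2 | R B0 → L0 hit [-]
  3 | W B0 → L0 hit [D]
  4 | R B2 → L0 miss wb→B0 [-]
  5 | R B2 → L0 hit [-]
  6 | W B1 → L1 miss [D]
  7 | W B1 → L1 hit [D]
  8 | R B2 → L0 hit [-]
  9 | R B1 → L1 hit [D]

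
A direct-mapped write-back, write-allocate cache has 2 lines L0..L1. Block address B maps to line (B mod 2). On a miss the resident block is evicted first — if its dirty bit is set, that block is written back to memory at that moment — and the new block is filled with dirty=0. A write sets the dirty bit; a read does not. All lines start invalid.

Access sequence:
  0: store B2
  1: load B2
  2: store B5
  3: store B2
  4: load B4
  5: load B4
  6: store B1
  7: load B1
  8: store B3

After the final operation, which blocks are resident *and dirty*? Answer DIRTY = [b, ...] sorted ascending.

DIRTY = [3]

0: W B2 → L0 miss [D]
1: R B2 → L0 hit [D]
2: W B5 → L1 miss [D]
3: W B2 → L0 hit [D]
4: R B4 → L0 miss wb→B2 [-]
5: R B4 → L0 hit [-]
6: W B1 → L1 miss wb→B5 [D]
7: R B1 → L1 hit [D]
8: W B3 → L1 miss wb→B1 [D]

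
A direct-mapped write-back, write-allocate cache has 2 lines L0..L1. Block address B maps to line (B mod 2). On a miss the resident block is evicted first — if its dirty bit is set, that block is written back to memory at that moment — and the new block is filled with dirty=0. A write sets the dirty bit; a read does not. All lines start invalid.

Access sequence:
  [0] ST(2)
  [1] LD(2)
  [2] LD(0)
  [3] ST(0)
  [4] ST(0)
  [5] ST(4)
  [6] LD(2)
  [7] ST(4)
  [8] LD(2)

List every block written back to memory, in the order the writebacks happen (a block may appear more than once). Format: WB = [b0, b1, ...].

WB = [2, 0, 4, 4]

0: W B2 -> L0 miss  d=D]
1: R B2 -> L0 hit  d=D]
2: R B0 -> L0 miss wb->B2  d=-]
3: W B0 -> L0 hit  d=D]
4: W B0 -> L0 hit  d=D]
5: W B4 -> L0 miss wb->B0  d=D]
6: R B2 -> L0 miss wb->B4  d=-]
7: W B4 -> L0 miss  d=D]
8: R B2 -> L0 miss wb->B4  d=-]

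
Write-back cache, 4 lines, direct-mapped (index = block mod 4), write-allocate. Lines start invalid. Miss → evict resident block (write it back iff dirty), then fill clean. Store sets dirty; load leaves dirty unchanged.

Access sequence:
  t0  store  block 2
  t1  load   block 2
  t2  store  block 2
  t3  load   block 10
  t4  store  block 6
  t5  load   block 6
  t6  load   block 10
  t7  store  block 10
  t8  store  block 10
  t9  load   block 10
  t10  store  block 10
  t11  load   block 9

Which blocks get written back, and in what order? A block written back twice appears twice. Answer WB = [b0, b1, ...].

0: W B2 -> L2 miss  d=D]
1: R B2 -> L2 hit  d=D]
2: W B2 -> L2 hit  d=D]
3: R B10 -> L2 miss wb->B2  d=-]
4: W B6 -> L2 miss  d=D]
5: R B6 -> L2 hit  d=D]
6: R B10 -> L2 miss wb->B6  d=-]
7: W B10 -> L2 hit  d=D]
8: W B10 -> L2 hit  d=D]
9: R B10 -> L2 hit  d=D]
10: W B10 -> L2 hit  d=D]
11: R B9 -> L1 miss  d=-]

WB = [2, 6]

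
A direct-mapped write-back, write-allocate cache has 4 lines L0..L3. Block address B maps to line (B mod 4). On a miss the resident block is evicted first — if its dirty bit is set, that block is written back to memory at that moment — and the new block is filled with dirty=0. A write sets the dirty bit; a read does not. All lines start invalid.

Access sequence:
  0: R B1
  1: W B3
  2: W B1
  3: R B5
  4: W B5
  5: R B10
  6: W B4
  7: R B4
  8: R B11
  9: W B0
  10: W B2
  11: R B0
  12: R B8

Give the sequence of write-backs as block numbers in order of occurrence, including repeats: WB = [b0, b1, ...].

WB = [1, 3, 4, 0]

0: R B1 → L1 miss [-]
1: W B3 → L3 miss [D]
2: W B1 → L1 hit [D]
3: R B5 → L1 miss wb→B1 [-]
4: W B5 → L1 hit [D]
5: R B10 → L2 miss [-]
6: W B4 → L0 miss [D]
7: R B4 → L0 hit [D]
8: R B11 → L3 miss wb→B3 [-]
9: W B0 → L0 miss wb→B4 [D]
10: W B2 → L2 miss [D]
11: R B0 → L0 hit [D]
12: R B8 → L0 miss wb→B0 [-]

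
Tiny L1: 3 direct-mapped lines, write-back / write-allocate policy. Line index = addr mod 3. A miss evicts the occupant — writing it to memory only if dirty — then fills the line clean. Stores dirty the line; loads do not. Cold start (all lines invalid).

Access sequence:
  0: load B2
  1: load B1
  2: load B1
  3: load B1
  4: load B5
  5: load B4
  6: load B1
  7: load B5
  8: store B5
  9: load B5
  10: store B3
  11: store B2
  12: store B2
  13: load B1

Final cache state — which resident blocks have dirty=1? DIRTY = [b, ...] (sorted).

  0 | R B2 → L2 miss [-]
  1 | R B1 → L1 miss [-]
  2 | R B1 → L1 hit [-]
  3 | R B1 → L1 hit [-]
  4 | R B5 → L2 miss [-]
  5 | R B4 → L1 miss [-]
  6 | R B1 → L1 miss [-]
  7 | R B5 → L2 hit [-]
  8 | W B5 → L2 hit [D]
  9 | R B5 → L2 hit [D]
  10 | W B3 → L0 miss [D]
  11 | W B2 → L2 miss wb→B5 [D]
  12 | W B2 → L2 hit [D]
  13 | R B1 → L1 hit [-]

DIRTY = [2, 3]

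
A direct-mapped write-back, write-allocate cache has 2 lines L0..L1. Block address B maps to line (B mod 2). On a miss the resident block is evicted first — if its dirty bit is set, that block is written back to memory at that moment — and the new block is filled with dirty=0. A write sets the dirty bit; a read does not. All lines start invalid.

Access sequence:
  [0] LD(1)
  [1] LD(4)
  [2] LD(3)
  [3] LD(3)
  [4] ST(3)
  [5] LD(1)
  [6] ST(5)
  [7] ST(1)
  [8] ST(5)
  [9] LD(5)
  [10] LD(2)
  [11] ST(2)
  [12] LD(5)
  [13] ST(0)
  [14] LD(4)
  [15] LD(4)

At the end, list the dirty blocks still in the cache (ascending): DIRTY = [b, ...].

0: R B1 → L1 miss [-]
1: R B4 → L0 miss [-]
2: R B3 → L1 miss [-]
3: R B3 → L1 hit [-]
4: W B3 → L1 hit [D]
5: R B1 → L1 miss wb→B3 [-]
6: W B5 → L1 miss [D]
7: W B1 → L1 miss wb→B5 [D]
8: W B5 → L1 miss wb→B1 [D]
9: R B5 → L1 hit [D]
10: R B2 → L0 miss [-]
11: W B2 → L0 hit [D]
12: R B5 → L1 hit [D]
13: W B0 → L0 miss wb→B2 [D]
14: R B4 → L0 miss wb→B0 [-]
15: R B4 → L0 hit [-]

DIRTY = [5]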